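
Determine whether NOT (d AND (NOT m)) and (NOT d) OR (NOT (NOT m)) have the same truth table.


Compare truth tables:
d | m | φ | ψ
-------------
F | F | T | T
T | F | F | F
F | T | T | T
T | T | T | T
The columns φ and ψ agree on every row.

Yes, they are logically equivalent.


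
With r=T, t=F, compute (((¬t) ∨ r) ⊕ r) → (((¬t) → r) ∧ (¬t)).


Substitute r=T, t=F:
¬t = T
(¬t) ∨ r = T ∨ T = T
((¬t) ∨ r) ⊕ r = T ⊕ T = F
¬t = T
(¬t) → r = T → T = T
¬t = T
((¬t) → r) ∧ (¬t) = T ∧ T = T
(((¬t) ∨ r) ⊕ r) → (((¬t) → r) ∧ (¬t)) = F → T = T

T


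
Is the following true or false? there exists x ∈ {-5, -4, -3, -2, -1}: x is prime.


Evaluate the predicate on each element: -5:F, -4:F, -3:F, -2:F, -1:F.
No element satisfies the predicate.

F


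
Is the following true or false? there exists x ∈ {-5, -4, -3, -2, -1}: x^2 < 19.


Evaluate the predicate on each element: -5:F, -4:T, -3:T, -2:T, -1:T.
Witness x = -4 satisfies the predicate.

T


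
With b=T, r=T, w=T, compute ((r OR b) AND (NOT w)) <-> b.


Substitute b=T, r=T, w=T:
r OR b = T OR T = T
NOT w = F
(r OR b) AND (NOT w) = T AND F = F
((r OR b) AND (NOT w)) <-> b = F <-> T = F

F


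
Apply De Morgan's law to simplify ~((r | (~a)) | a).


De Morgan: the negation of a disjunction is the conjunction of the negations.
Distribute ~ across |, flipping it to &, and negate each literal.

((~r) & a) & (~a)


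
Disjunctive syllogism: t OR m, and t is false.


Disjunctive syllogism: from (P ∨ Q) and ¬P, infer Q.
One disjunct, 't', is ruled out; the other must hold.

m


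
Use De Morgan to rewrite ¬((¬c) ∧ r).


De Morgan: the negation of a conjunction is the disjunction of the negations.
Distribute ¬ across ∧, flipping it to ∨, and negate each literal.

c ∨ (¬r)


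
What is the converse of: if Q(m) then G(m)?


The converse of (P → Q) is (Q → P). It is not in general equivalent to the original.
Here P = 'Q(m)' and Q = 'G(m)'.

If G(m), then Q(m).


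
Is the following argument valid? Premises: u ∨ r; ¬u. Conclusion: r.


This matches the form of disjunctive syllogism: the conclusion follows in every model of the premises.

Valid.


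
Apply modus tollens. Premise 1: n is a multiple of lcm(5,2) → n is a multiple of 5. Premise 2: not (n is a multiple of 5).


Modus tollens: from (P → Q) and ¬Q, infer ¬P.
Q = 'n is a multiple of 5' is denied; since P → Q, P must also fail.

Not (n is a multiple of lcm(5,2)).


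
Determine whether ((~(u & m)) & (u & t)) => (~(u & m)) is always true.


Build the truth table over {m, t, u}:
m | t | u | φ
-------------
False | False | False | True
True | False | False | True
False | True | False | True
True | True | False | True
False | False | True | True
True | False | True | True
False | True | True | True
True | True | True | True
Every row evaluates to true.

Yes, it is a tautology.


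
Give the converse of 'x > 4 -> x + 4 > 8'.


The converse of (P → Q) is (Q → P). It is not in general equivalent to the original.
Here P = 'x > 4' and Q = 'x + 4 > 8'.

If x + 4 > 8, then x > 4.


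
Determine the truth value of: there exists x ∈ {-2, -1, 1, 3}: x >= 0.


Evaluate the predicate on each element: -2:F, -1:F, 1:T, 3:T.
Witness x = 1 satisfies the predicate.

T


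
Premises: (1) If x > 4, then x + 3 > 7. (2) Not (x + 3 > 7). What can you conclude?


Modus tollens: from (P → Q) and ¬Q, infer ¬P.
Q = 'x + 3 > 7' is denied; since P → Q, P must also fail.

Not (x > 4).


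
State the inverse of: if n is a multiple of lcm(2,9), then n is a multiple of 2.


The inverse of (P → Q) is (¬P → ¬Q). It is equivalent to the converse, not to the original.
Here P = 'n is a multiple of lcm(2,9)' and Q = 'n is a multiple of 2'.

If not (n is a multiple of lcm(2,9)), then not (n is a multiple of 2).


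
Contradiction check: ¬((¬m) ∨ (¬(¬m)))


Truth table over {m}:
m | φ
-----
F | F
T | F
Every row is false.

Yes, it is a contradiction.


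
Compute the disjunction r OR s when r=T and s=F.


Disjunction is false only when both operands are false.
Substitute: r=T, s=F.
T OR F evaluates to T.

T


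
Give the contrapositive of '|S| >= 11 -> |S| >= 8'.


The contrapositive of (P → Q) is (¬Q → ¬P); it is logically equivalent to the original.
Here P = '|S| >= 11' and Q = '|S| >= 8'.

If not (|S| >= 8), then not (|S| >= 11).


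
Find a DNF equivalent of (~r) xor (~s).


Step 1: (¬r) ⊕ (¬s) is true exactly when they disagree: ((¬r) ∧ ¬(¬s)) ∨ (¬(¬r) ∧ (¬s)).
Step 2: Eliminate any double negations (¬¬X = X).

((~r) & s) | (r & (~s))


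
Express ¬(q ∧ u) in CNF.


Step 1: Apply De Morgan: ¬(q ∧ u) = ¬q ∨ ¬u.

(¬q) ∨ (¬u)


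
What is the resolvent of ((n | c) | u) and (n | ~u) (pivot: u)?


The clauses contain complementary literals u and ~u.
Resolution eliminates this pair and disjoins the remaining literals (merging duplicates).

(n | c)


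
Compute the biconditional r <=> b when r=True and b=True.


Biconditional is true when both operands have the same truth value.
Substitute: r=True, b=True.
True <=> True evaluates to True.

True


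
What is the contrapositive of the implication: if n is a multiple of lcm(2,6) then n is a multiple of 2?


The contrapositive of (P → Q) is (¬Q → ¬P); it is logically equivalent to the original.
Here P = 'n is a multiple of lcm(2,6)' and Q = 'n is a multiple of 2'.

If not (n is a multiple of 2), then not (n is a multiple of lcm(2,6)).


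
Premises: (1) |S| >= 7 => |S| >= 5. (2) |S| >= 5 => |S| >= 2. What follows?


Hypothetical syllogism: from (P → Q) and (Q → R), infer (P → R).
Chain the two implications through the shared middle term '|S| >= 5'.

|S| >= 7 => |S| >= 2


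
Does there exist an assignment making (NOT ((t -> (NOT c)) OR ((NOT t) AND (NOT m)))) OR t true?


Search for a satisfying assignment over {c, m, t}.
Try c=F, m=F, t=T: the formula evaluates to T.
A satisfying assignment exists.

Satisfiable.


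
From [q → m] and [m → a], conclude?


Hypothetical syllogism: from (P → Q) and (Q → R), infer (P → R).
Chain the two implications through the shared middle term 'm'.

q → a


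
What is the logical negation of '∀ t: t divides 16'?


¬(∀ x: φ) = ∃ x: ¬φ, and ¬(∃ x: φ) = ∀ x: ¬φ.
Apply to the universal statement.

∃ t: ¬(t divides 16)


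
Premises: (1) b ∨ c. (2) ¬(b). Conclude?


Disjunctive syllogism: from (P ∨ Q) and ¬P, infer Q.
One disjunct, 'b', is ruled out; the other must hold.

c


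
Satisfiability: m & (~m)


Check all 2 assignments over {m}:
m | φ
-----
False | False
True | False
No assignment makes the formula true.

Unsatisfiable.


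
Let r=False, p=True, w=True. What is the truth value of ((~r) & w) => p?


Substitute r=False, p=True, w=True:
~r = True
(~r) & w = True & True = True
((~r) & w) => p = True => True = True

True


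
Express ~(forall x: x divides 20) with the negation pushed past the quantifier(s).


¬(forall x: φ) = exists x: ¬φ, and ¬(exists x: φ) = forall x: ¬φ.
Apply to the universal statement.

exists x: ~(x divides 20)


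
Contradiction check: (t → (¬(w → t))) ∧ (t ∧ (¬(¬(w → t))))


Truth table over {t, w}:
t | w | φ
---------
F | F | F
T | F | F
F | T | F
T | T | F
Every row is false.

Yes, it is a contradiction.


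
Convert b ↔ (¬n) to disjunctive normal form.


Step 1: b ↔ (¬n) is true exactly when both agree: (b ∧ (¬n)) ∨ (¬b ∧ ¬(¬n)).
Step 2: Eliminate any double negations (¬¬X = X).

(b ∧ (¬n)) ∨ ((¬b) ∧ n)


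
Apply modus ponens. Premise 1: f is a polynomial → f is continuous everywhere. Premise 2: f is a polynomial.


Modus ponens: from (P → Q) and P, infer Q.
P = 'f is a polynomial' is asserted, and P → Q holds, so Q follows.

f is continuous everywhere.


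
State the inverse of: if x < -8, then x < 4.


The inverse of (P → Q) is (¬P → ¬Q). It is equivalent to the converse, not to the original.
Here P = 'x < -8' and Q = 'x < 4'.

If not (x < -8), then not (x < 4).


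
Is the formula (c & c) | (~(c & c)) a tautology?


Build the truth table over {c}:
c | φ
-----
False | True
True | True
Every row evaluates to true.

Yes, it is a tautology.


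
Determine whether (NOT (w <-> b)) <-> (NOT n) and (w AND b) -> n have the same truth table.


Compare truth tables:
b | n | w | φ | ψ
-----------------
F | F | F | F | T
T | F | F | T | T
F | T | F | T | T
T | T | F | F | T
F | F | T | T | T
T | F | T | F | F
F | T | T | F | T
T | T | T | T | T
They differ at row 1 (b=F, n=F, w=F): φ=F but ψ=T.

No, they are not logically equivalent.


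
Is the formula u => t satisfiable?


Search for a satisfying assignment over {t, u}.
Try t=False, u=False: the formula evaluates to True.
A satisfying assignment exists.

Satisfiable.


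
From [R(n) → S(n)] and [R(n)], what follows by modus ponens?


Modus ponens: from (P → Q) and P, infer Q.
P = 'R(n)' is asserted, and P → Q holds, so Q follows.

S(n).


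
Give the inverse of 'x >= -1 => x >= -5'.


The inverse of (P → Q) is (¬P → ¬Q). It is equivalent to the converse, not to the original.
Here P = 'x >= -1' and Q = 'x >= -5'.

If not (x >= -1), then not (x >= -5).


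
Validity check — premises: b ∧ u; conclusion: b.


This matches the form of conjunction elimination: the conclusion follows in every model of the premises.

Valid.


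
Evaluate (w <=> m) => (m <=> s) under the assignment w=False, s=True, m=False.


Substitute w=False, s=True, m=False:
w <=> m = False <=> False = True
m <=> s = False <=> True = False
(w <=> m) => (m <=> s) = True => False = False

False


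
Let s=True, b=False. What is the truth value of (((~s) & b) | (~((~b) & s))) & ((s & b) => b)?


Substitute s=True, b=False:
~s = False
(~s) & b = False & False = False
~b = True
(~b) & s = True & True = True
~((~b) & s) = False
((~s) & b) | (~((~b) & s)) = False | False = False
s & b = True & False = False
(s & b) => b = False => False = True
(((~s) & b) | (~((~b) & s))) & ((s & b) => b) = False & True = False

False


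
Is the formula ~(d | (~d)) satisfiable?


Check all 2 assignments over {d}:
d | φ
-----
False | False
True | False
No assignment makes the formula true.

Unsatisfiable.


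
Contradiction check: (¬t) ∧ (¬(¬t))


Truth table over {t}:
t | φ
-----
F | F
T | F
Every row is false.

Yes, it is a contradiction.


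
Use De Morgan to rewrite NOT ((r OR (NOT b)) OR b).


De Morgan: the negation of a disjunction is the conjunction of the negations.
Distribute NOT across OR, flipping it to AND, and negate each literal.

((NOT r) AND b) AND (NOT b)


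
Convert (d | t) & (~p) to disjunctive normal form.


Step 1: Distribute ∧ over ∨: (d ∨ t) ∧ (¬p) = (d ∧ (¬p)) ∨ (t ∧ (¬p)).

(d & (~p)) | (t & (~p))


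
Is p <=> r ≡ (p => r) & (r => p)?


Compare truth tables:
p | r | φ | ψ
-------------
False | False | True | True
True | False | False | False
False | True | False | False
True | True | True | True
The columns φ and ψ agree on every row.

Yes, they are logically equivalent.


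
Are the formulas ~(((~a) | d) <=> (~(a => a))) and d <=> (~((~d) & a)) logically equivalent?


Compare truth tables:
a | d | φ | ψ
-------------
False | False | True | False
True | False | False | True
False | True | True | True
True | True | True | True
They differ at row 1 (a=False, d=False): φ=True but ψ=False.

No, they are not logically equivalent.


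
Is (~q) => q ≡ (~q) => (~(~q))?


Compare truth tables:
q | φ | ψ
---------
False | False | False
True | True | True
The columns φ and ψ agree on every row.

Yes, they are logically equivalent.


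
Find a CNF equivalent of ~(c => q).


Step 1: Rewrite c → q as ¬c ∨ q.
Step 2: Negate: ¬(¬c ∨ q) = c ∧ ¬q (De Morgan + double negation).

c & (~q)


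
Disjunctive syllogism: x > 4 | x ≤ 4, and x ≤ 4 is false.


Disjunctive syllogism: from (P ∨ Q) and ¬P, infer Q.
One disjunct, 'x ≤ 4', is ruled out; the other must hold.

x > 4


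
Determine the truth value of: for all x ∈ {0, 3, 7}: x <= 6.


Evaluate the predicate on each element: 0:T, 3:T, 7:F.
Counterexample x = 7 fails the predicate.

F


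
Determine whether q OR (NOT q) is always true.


Build the truth table over {q}:
q | φ
-----
F | T
T | T
Every row evaluates to true.

Yes, it is a tautology.


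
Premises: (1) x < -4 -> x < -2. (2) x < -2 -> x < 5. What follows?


Hypothetical syllogism: from (P → Q) and (Q → R), infer (P → R).
Chain the two implications through the shared middle term 'x < -2'.

x < -4 -> x < 5


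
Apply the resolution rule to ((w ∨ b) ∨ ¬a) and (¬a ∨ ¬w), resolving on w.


The clauses contain complementary literals w and ¬w.
Resolution eliminates this pair and disjoins the remaining literals (merging duplicates).

(¬a ∨ b)


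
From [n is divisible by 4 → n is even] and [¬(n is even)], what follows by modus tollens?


Modus tollens: from (P → Q) and ¬Q, infer ¬P.
Q = 'n is even' is denied; since P → Q, P must also fail.

Not (n is divisible by 4).


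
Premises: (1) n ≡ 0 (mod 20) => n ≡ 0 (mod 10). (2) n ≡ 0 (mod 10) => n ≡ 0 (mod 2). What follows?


Hypothetical syllogism: from (P → Q) and (Q → R), infer (P → R).
Chain the two implications through the shared middle term 'n ≡ 0 (mod 10)'.

n ≡ 0 (mod 20) => n ≡ 0 (mod 2)


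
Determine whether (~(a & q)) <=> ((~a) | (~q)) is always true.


Build the truth table over {a, q}:
a | q | φ
---------
False | False | True
True | False | True
False | True | True
True | True | True
Every row evaluates to true.

Yes, it is a tautology.


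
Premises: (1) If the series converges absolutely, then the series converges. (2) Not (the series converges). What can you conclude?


Modus tollens: from (P → Q) and ¬Q, infer ¬P.
Q = 'the series converges' is denied; since P → Q, P must also fail.

Not (the series converges absolutely).


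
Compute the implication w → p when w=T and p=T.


Implication is false only when antecedent is true and consequent is false.
Substitute: w=T, p=T.
T → T evaluates to T.

T


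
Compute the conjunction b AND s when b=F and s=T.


Conjunction is true only when both operands are true.
Substitute: b=F, s=T.
F AND T evaluates to F.

F


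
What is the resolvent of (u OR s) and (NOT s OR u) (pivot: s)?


The clauses contain complementary literals s and NOTs.
Resolution eliminates this pair and disjoins the remaining literals (merging duplicates).

u


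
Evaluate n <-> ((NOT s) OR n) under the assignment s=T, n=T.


Substitute s=T, n=T:
NOT s = F
(NOT s) OR n = F OR T = T
n <-> ((NOT s) OR n) = T <-> T = T

T


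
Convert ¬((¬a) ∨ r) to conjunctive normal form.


Step 1: Apply De Morgan: ¬((¬a) ∨ r) = ¬(¬a) ∧ ¬r.
Step 2: Eliminate any double negations (¬¬X = X).

a ∧ (¬r)


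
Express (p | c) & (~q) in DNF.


Step 1: Distribute ∧ over ∨: (p ∨ c) ∧ (¬q) = (p ∧ (¬q)) ∨ (c ∧ (¬q)).

(p & (~q)) | (c & (~q))


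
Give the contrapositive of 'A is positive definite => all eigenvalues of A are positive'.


The contrapositive of (P → Q) is (¬Q → ¬P); it is logically equivalent to the original.
Here P = 'A is positive definite' and Q = 'all eigenvalues of A are positive'.

If not (all eigenvalues of A are positive), then not (A is positive definite).


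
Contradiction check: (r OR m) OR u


Truth table over {m, r, u}:
m | r | u | φ
-------------
F | F | F | F
T | F | F | T
F | T | F | T
T | T | F | T
F | F | T | T
T | F | T | T
F | T | T | T
T | T | T | T
Satisfying assignment at row 2: m=T, r=F, u=F gives T.

No, it is not a contradiction.


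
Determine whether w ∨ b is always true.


Build the truth table over {b, w}:
b | w | φ
---------
F | F | F
T | F | T
F | T | T
T | T | T
Counterexample at row 1: with b=F, w=F, the formula is F.

No, it is not a tautology.


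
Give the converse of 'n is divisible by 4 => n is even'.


The converse of (P → Q) is (Q → P). It is not in general equivalent to the original.
Here P = 'n is divisible by 4' and Q = 'n is even'.

If n is even, then n is divisible by 4.


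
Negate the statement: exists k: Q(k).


¬(forall x: φ) = exists x: ¬φ, and ¬(exists x: φ) = forall x: ¬φ.
Apply to the existential statement.

forall k: ~(Q(k))


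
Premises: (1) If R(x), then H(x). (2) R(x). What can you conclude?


Modus ponens: from (P → Q) and P, infer Q.
P = 'R(x)' is asserted, and P → Q holds, so Q follows.

H(x).


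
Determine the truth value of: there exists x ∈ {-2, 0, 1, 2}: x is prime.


Evaluate the predicate on each element: -2:F, 0:F, 1:F, 2:T.
Witness x = 2 satisfies the predicate.

T


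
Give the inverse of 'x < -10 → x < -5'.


The inverse of (P → Q) is (¬P → ¬Q). It is equivalent to the converse, not to the original.
Here P = 'x < -10' and Q = 'x < -5'.

If not (x < -10), then not (x < -5).


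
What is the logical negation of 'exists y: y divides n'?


¬(forall x: φ) = exists x: ¬φ, and ¬(exists x: φ) = forall x: ¬φ.
Apply to the existential statement.

forall y: ~(y divides n)


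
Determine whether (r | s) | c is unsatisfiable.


Truth table over {c, r, s}:
c | r | s | φ
-------------
False | False | False | False
True | False | False | True
False | True | False | True
True | True | False | True
False | False | True | True
True | False | True | True
False | True | True | True
True | True | True | True
Satisfying assignment at row 2: c=True, r=False, s=False gives True.

No, it is not a contradiction.


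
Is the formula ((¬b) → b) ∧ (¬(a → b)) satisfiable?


Check all 4 assignments over {a, b}:
a | b | φ
---------
F | F | F
T | F | F
F | T | F
T | T | F
No assignment makes the formula true.

Unsatisfiable.


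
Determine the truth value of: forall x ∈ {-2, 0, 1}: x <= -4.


Evaluate the predicate on each element: -2:False, 0:False, 1:False.
Counterexample x = -2 fails the predicate.

False


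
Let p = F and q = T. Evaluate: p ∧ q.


Conjunction is true only when both operands are true.
Substitute: p=F, q=T.
F ∧ T evaluates to F.

F


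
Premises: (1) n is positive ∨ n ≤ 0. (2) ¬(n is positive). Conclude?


Disjunctive syllogism: from (P ∨ Q) and ¬P, infer Q.
One disjunct, 'n is positive', is ruled out; the other must hold.

n ≤ 0


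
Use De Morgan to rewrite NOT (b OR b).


De Morgan: the negation of a disjunction is the conjunction of the negations.
Distribute NOT across OR, flipping it to AND, and negate each literal.

(NOT b) AND (NOT b)


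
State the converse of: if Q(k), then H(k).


The converse of (P → Q) is (Q → P). It is not in general equivalent to the original.
Here P = 'Q(k)' and Q = 'H(k)'.

If H(k), then Q(k).


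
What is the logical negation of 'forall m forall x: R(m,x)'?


Negation flips each quantifier (∀↔∃) and negates the inner predicate.
¬(forall m forall x: φ) = exists m exists x: ¬φ.

exists m exists x: ~(R(m,x))


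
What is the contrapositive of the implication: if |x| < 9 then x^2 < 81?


The contrapositive of (P → Q) is (¬Q → ¬P); it is logically equivalent to the original.
Here P = '|x| < 9' and Q = 'x^2 < 81'.

If not (x^2 < 81), then not (|x| < 9).


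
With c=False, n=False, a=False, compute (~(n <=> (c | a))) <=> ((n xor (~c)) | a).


Substitute c=False, n=False, a=False:
c | a = False | False = False
n <=> (c | a) = False <=> False = True
~(n <=> (c | a)) = False
~c = True
n xor (~c) = False xor True = True
(n xor (~c)) | a = True | False = True
(~(n <=> (c | a))) <=> ((n xor (~c)) | a) = False <=> True = False

False


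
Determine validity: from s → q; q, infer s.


This is affirming the consequent (fallacy). There exist truth assignments where the premises are all true but the conclusion is false.

Invalid.


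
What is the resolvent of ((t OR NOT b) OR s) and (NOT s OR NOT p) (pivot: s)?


The clauses contain complementary literals s and NOTs.
Resolution eliminates this pair and disjoins the remaining literals (merging duplicates).

((t OR NOT b) OR NOT p)


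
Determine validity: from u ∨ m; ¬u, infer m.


This matches the form of disjunctive syllogism: the conclusion follows in every model of the premises.

Valid.


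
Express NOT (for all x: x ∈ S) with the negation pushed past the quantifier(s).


¬(for all x: φ) = there exists x: ¬φ, and ¬(there exists x: φ) = for all x: ¬φ.
Apply to the universal statement.

there exists x: NOT(x ∈ S)


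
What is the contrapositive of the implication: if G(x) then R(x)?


The contrapositive of (P → Q) is (¬Q → ¬P); it is logically equivalent to the original.
Here P = 'G(x)' and Q = 'R(x)'.

If not (R(x)), then not (G(x)).


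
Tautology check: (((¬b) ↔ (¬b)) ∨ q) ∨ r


Build the truth table over {b, q, r}:
b | q | r | φ
-------------
F | F | F | T
T | F | F | T
F | T | F | T
T | T | F | T
F | F | T | T
T | F | T | T
F | T | T | T
T | T | T | T
Every row evaluates to true.

Yes, it is a tautology.


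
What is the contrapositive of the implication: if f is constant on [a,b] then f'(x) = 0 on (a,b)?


The contrapositive of (P → Q) is (¬Q → ¬P); it is logically equivalent to the original.
Here P = 'f is constant on [a,b]' and Q = 'f'(x) = 0 on (a,b)'.

If not (f'(x) = 0 on (a,b)), then not (f is constant on [a,b]).


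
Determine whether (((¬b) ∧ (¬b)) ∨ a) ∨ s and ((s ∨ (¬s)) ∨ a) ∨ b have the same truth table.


Compare truth tables:
a | b | s | φ | ψ
-----------------
F | F | F | T | T
T | F | F | T | T
F | T | F | F | T
T | T | F | T | T
F | F | T | T | T
T | F | T | T | T
F | T | T | T | T
T | T | T | T | T
They differ at row 3 (a=F, b=T, s=F): φ=F but ψ=T.

No, they are not logically equivalent.


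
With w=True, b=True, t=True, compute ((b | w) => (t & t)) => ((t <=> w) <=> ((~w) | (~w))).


Substitute w=True, b=True, t=True:
b | w = True | True = True
t & t = True & True = True
(b | w) => (t & t) = True => True = True
t <=> w = True <=> True = True
~w = False
~w = False
(~w) | (~w) = False | False = False
(t <=> w) <=> ((~w) | (~w)) = True <=> False = False
((b | w) => (t & t)) => ((t <=> w) <=> ((~w) | (~w))) = True => False = False

False


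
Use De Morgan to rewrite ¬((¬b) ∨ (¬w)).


De Morgan: the negation of a disjunction is the conjunction of the negations.
Distribute ¬ across ∨, flipping it to ∧, and negate each literal.

b ∧ w


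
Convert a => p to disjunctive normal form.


Step 1: Rewrite a → p as ¬a ∨ p.

(~a) | p


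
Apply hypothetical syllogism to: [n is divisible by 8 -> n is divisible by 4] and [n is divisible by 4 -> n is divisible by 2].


Hypothetical syllogism: from (P → Q) and (Q → R), infer (P → R).
Chain the two implications through the shared middle term 'n is divisible by 4'.

n is divisible by 8 -> n is divisible by 2


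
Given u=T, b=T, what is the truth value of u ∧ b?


Conjunction is true only when both operands are true.
Substitute: u=T, b=T.
T ∧ T evaluates to T.

T


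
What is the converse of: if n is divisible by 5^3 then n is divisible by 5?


The converse of (P → Q) is (Q → P). It is not in general equivalent to the original.
Here P = 'n is divisible by 5^3' and Q = 'n is divisible by 5'.

If n is divisible by 5, then n is divisible by 5^3.


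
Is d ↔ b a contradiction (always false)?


Truth table over {b, d}:
b | d | φ
---------
F | F | T
T | F | F
F | T | F
T | T | T
Satisfying assignment at row 1: b=F, d=F gives T.

No, it is not a contradiction.


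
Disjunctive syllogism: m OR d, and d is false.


Disjunctive syllogism: from (P ∨ Q) and ¬P, infer Q.
One disjunct, 'd', is ruled out; the other must hold.

m


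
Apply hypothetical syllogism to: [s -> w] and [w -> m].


Hypothetical syllogism: from (P → Q) and (Q → R), infer (P → R).
Chain the two implications through the shared middle term 'w'.

s -> m


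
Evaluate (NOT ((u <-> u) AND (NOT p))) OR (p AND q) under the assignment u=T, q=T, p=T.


Substitute u=T, q=T, p=T:
u <-> u = T <-> T = T
NOT p = F
(u <-> u) AND (NOT p) = T AND F = F
NOT ((u <-> u) AND (NOT p)) = T
p AND q = T AND T = T
(NOT ((u <-> u) AND (NOT p))) OR (p AND q) = T OR T = T

T


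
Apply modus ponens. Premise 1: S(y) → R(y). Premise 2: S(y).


Modus ponens: from (P → Q) and P, infer Q.
P = 'S(y)' is asserted, and P → Q holds, so Q follows.

R(y).


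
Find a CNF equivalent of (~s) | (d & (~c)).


Step 1: Distribute ∨ over ∧: (¬s) ∨ (d ∧ (¬c)) = ((¬s) ∨ d) ∧ ((¬s) ∨ (¬c)).

((~s) | d) & ((~s) | (~c))


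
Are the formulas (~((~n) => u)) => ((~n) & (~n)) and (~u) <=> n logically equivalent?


Compare truth tables:
n | u | φ | ψ
-------------
False | False | True | False
True | False | True | True
False | True | True | True
True | True | True | False
They differ at row 1 (n=False, u=False): φ=True but ψ=False.

No, they are not logically equivalent.


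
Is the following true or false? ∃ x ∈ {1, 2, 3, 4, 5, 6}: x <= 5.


Evaluate the predicate on each element: 1:T, 2:T, 3:T, 4:T, 5:T, 6:F.
Witness x = 1 satisfies the predicate.

T


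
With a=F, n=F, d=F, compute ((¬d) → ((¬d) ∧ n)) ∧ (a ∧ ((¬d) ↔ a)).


Substitute a=F, n=F, d=F:
¬d = T
¬d = T
(¬d) ∧ n = T ∧ F = F
(¬d) → ((¬d) ∧ n) = T → F = F
¬d = T
(¬d) ↔ a = T ↔ F = F
a ∧ ((¬d) ↔ a) = F ∧ F = F
((¬d) → ((¬d) ∧ n)) ∧ (a ∧ ((¬d) ↔ a)) = F ∧ F = F

F


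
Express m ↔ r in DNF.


Step 1: m ↔ r is true exactly when both agree: (m ∧ r) ∨ (¬m ∧ ¬r).

(m ∧ r) ∨ ((¬m) ∧ (¬r))


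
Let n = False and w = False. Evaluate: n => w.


Implication is false only when antecedent is true and consequent is false.
Substitute: n=False, w=False.
False => False evaluates to True.

True


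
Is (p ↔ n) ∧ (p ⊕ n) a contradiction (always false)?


Truth table over {n, p}:
n | p | φ
---------
F | F | F
T | F | F
F | T | F
T | T | F
Every row is false.

Yes, it is a contradiction.


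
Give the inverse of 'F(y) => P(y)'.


The inverse of (P → Q) is (¬P → ¬Q). It is equivalent to the converse, not to the original.
Here P = 'F(y)' and Q = 'P(y)'.

If not (F(y)), then not (P(y)).


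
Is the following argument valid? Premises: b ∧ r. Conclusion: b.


This matches the form of conjunction elimination: the conclusion follows in every model of the premises.

Valid.


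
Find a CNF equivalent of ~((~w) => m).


Step 1: Rewrite (¬w) → m as ¬(¬w) ∨ m.
Step 2: Negate: ¬(¬(¬w) ∨ m) = (¬w) ∧ ¬m (De Morgan + double negation).

(~w) & (~m)


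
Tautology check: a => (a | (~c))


Build the truth table over {a, c}:
a | c | φ
---------
False | False | True
True | False | True
False | True | True
True | True | True
Every row evaluates to true.

Yes, it is a tautology.


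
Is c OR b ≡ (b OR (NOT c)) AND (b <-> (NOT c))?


Compare truth tables:
b | c | φ | ψ
-------------
F | F | F | F
T | F | T | T
F | T | T | F
T | T | T | F
They differ at row 3 (b=F, c=T): φ=T but ψ=F.

No, they are not logically equivalent.


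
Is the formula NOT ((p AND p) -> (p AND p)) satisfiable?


Check all 2 assignments over {p}:
p | φ
-----
F | F
T | F
No assignment makes the formula true.

Unsatisfiable.


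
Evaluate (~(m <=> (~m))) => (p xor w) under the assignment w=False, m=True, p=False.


Substitute w=False, m=True, p=False:
~m = False
m <=> (~m) = True <=> False = False
~(m <=> (~m)) = True
p xor w = False xor False = False
(~(m <=> (~m))) => (p xor w) = True => False = False

False


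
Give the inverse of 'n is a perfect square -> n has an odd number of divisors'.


The inverse of (P → Q) is (¬P → ¬Q). It is equivalent to the converse, not to the original.
Here P = 'n is a perfect square' and Q = 'n has an odd number of divisors'.

If not (n is a perfect square), then not (n has an odd number of divisors).


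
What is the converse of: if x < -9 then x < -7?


The converse of (P → Q) is (Q → P). It is not in general equivalent to the original.
Here P = 'x < -9' and Q = 'x < -7'.

If x < -7, then x < -9.


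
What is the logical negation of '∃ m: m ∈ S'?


¬(∀ x: φ) = ∃ x: ¬φ, and ¬(∃ x: φ) = ∀ x: ¬φ.
Apply to the existential statement.

∀ m: ¬(m ∈ S)


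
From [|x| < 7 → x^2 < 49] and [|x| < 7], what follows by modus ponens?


Modus ponens: from (P → Q) and P, infer Q.
P = '|x| < 7' is asserted, and P → Q holds, so Q follows.

x^2 < 49.


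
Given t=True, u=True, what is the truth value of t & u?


Conjunction is true only when both operands are true.
Substitute: t=True, u=True.
True & True evaluates to True.

True


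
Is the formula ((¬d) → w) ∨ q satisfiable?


Search for a satisfying assignment over {d, q, w}.
Try d=T, q=F, w=F: the formula evaluates to T.
A satisfying assignment exists.

Satisfiable.


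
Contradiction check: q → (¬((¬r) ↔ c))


Truth table over {c, q, r}:
c | q | r | φ
-------------
F | F | F | T
T | F | F | T
F | T | F | T
T | T | F | F
F | F | T | T
T | F | T | T
F | T | T | F
T | T | T | T
Satisfying assignment at row 1: c=F, q=F, r=F gives T.

No, it is not a contradiction.


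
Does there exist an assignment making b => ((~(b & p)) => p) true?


Search for a satisfying assignment over {b, p}.
Try b=False, p=False: the formula evaluates to True.
A satisfying assignment exists.

Satisfiable.


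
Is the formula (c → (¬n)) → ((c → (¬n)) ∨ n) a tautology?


Build the truth table over {c, n}:
c | n | φ
---------
F | F | T
T | F | T
F | T | T
T | T | T
Every row evaluates to true.

Yes, it is a tautology.


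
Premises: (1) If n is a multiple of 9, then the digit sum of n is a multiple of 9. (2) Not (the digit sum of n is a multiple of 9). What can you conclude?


Modus tollens: from (P → Q) and ¬Q, infer ¬P.
Q = 'the digit sum of n is a multiple of 9' is denied; since P → Q, P must also fail.

Not (n is a multiple of 9).


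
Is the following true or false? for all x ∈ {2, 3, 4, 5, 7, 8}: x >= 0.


Evaluate the predicate on each element: 2:T, 3:T, 4:T, 5:T, 7:T, 8:T.
Every element satisfies the predicate.

T


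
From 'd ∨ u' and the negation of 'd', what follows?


Disjunctive syllogism: from (P ∨ Q) and ¬P, infer Q.
One disjunct, 'd', is ruled out; the other must hold.

u


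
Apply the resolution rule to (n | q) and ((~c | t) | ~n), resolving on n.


The clauses contain complementary literals n and ~n.
Resolution eliminates this pair and disjoins the remaining literals (merging duplicates).

((q | ~c) | t)


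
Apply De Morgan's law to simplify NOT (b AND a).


De Morgan: the negation of a conjunction is the disjunction of the negations.
Distribute NOT across AND, flipping it to OR, and negate each literal.

(NOT b) OR (NOT a)


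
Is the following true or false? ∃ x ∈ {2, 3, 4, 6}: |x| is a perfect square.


Evaluate the predicate on each element: 2:F, 3:F, 4:T, 6:F.
Witness x = 4 satisfies the predicate.

T


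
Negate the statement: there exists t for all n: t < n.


Negation flips each quantifier (∀↔∃) and negates the inner predicate.
¬(there exists t for all n: φ) = for all t there exists n: ¬φ.

for all t there exists n: NOT(t < n)


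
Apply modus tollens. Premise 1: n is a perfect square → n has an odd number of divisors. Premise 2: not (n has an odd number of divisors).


Modus tollens: from (P → Q) and ¬Q, infer ¬P.
Q = 'n has an odd number of divisors' is denied; since P → Q, P must also fail.

Not (n is a perfect square).


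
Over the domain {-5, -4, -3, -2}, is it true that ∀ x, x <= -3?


Evaluate the predicate on each element: -5:T, -4:T, -3:T, -2:F.
Counterexample x = -2 fails the predicate.

F


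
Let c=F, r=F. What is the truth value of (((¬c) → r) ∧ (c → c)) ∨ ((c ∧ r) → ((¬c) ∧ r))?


Substitute c=F, r=F:
¬c = T
(¬c) → r = T → F = F
c → c = F → F = T
((¬c) → r) ∧ (c → c) = F ∧ T = F
c ∧ r = F ∧ F = F
¬c = T
(¬c) ∧ r = T ∧ F = F
(c ∧ r) → ((¬c) ∧ r) = F → F = T
(((¬c) → r) ∧ (c → c)) ∨ ((c ∧ r) → ((¬c) ∧ r)) = F ∨ T = T

T


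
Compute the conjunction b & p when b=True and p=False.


Conjunction is true only when both operands are true.
Substitute: b=True, p=False.
True & False evaluates to False.

False


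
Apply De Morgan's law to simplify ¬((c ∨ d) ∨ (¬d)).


De Morgan: the negation of a disjunction is the conjunction of the negations.
Distribute ¬ across ∨, flipping it to ∧, and negate each literal.

((¬c) ∧ (¬d)) ∧ d


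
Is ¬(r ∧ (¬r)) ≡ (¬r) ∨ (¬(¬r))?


Compare truth tables:
r | φ | ψ
---------
F | T | T
T | T | T
The columns φ and ψ agree on every row.

Yes, they are logically equivalent.


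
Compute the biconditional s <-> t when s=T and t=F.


Biconditional is true when both operands have the same truth value.
Substitute: s=T, t=F.
T <-> F evaluates to F.

F


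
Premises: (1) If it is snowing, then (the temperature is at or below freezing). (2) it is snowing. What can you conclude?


Modus ponens: from (P → Q) and P, infer Q.
P = 'it is snowing' is asserted, and P → Q holds, so Q follows.

(the temperature is at or below freezing).


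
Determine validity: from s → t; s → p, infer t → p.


This is (no valid rule). There exist truth assignments where the premises are all true but the conclusion is false.

Invalid.


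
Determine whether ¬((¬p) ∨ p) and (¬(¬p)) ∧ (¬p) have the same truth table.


Compare truth tables:
p | φ | ψ
---------
F | F | F
T | F | F
The columns φ and ψ agree on every row.

Yes, they are logically equivalent.


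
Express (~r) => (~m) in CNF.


Step 1: Rewrite (¬r) → (¬m) as ¬(¬r) ∨ (¬m).
Step 2: Eliminate any double negations (¬¬X = X).

r | (~m)


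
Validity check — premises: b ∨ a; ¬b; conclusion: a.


This matches the form of disjunctive syllogism: the conclusion follows in every model of the premises.

Valid.


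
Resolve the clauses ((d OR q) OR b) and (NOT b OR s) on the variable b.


The clauses contain complementary literals b and NOTb.
Resolution eliminates this pair and disjoins the remaining literals (merging duplicates).

((q OR d) OR s)


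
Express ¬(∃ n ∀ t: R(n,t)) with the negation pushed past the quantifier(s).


Negation flips each quantifier (∀↔∃) and negates the inner predicate.
¬(∃ n ∀ t: φ) = ∀ n ∃ t: ¬φ.

∀ n ∃ t: ¬(R(n,t))


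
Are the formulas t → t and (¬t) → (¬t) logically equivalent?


Compare truth tables:
t | φ | ψ
---------
F | T | T
T | T | T
The columns φ and ψ agree on every row.

Yes, they are logically equivalent.


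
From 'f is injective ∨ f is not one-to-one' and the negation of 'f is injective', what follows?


Disjunctive syllogism: from (P ∨ Q) and ¬P, infer Q.
One disjunct, 'f is injective', is ruled out; the other must hold.

f is not one-to-one


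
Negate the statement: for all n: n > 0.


¬(for all x: φ) = there exists x: ¬φ, and ¬(there exists x: φ) = for all x: ¬φ.
Apply to the universal statement.

there exists n: NOT(n > 0)


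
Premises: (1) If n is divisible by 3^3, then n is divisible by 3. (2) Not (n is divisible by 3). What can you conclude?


Modus tollens: from (P → Q) and ¬Q, infer ¬P.
Q = 'n is divisible by 3' is denied; since P → Q, P must also fail.

Not (n is divisible by 3^3).


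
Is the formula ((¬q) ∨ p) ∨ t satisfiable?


Search for a satisfying assignment over {p, q, t}.
Try p=F, q=F, t=F: the formula evaluates to T.
A satisfying assignment exists.

Satisfiable.


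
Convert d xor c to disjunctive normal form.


Step 1: d ⊕ c is true exactly when they disagree: (d ∧ ¬c) ∨ (¬d ∧ c).

(d & (~c)) | ((~d) & c)


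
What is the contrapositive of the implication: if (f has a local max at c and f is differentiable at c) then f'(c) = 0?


The contrapositive of (P → Q) is (¬Q → ¬P); it is logically equivalent to the original.
Here P = '(f has a local max at c and f is differentiable at c)' and Q = 'f'(c) = 0'.

If not (f'(c) = 0), then not ((f has a local max at c and f is differentiable at c)).


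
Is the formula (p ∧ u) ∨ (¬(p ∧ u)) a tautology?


Build the truth table over {p, u}:
p | u | φ
---------
F | F | T
T | F | T
F | T | T
T | T | T
Every row evaluates to true.

Yes, it is a tautology.


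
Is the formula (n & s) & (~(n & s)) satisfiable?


Check all 4 assignments over {n, s}:
n | s | φ
---------
False | False | False
True | False | False
False | True | False
True | True | False
No assignment makes the formula true.

Unsatisfiable.


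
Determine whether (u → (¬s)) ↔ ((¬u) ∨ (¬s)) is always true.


Build the truth table over {s, u}:
s | u | φ
---------
F | F | T
T | F | T
F | T | T
T | T | T
Every row evaluates to true.

Yes, it is a tautology.


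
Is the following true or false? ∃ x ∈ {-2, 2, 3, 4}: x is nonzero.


Evaluate the predicate on each element: -2:T, 2:T, 3:T, 4:T.
Witness x = -2 satisfies the predicate.

T


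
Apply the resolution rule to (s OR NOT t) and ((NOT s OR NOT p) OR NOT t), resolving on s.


The clauses contain complementary literals s and NOTs.
Resolution eliminates this pair and disjoins the remaining literals (merging duplicates).

(NOT t OR NOT p)


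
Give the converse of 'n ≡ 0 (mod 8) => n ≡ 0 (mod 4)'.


The converse of (P → Q) is (Q → P). It is not in general equivalent to the original.
Here P = 'n ≡ 0 (mod 8)' and Q = 'n ≡ 0 (mod 4)'.

If n ≡ 0 (mod 4), then n ≡ 0 (mod 8).


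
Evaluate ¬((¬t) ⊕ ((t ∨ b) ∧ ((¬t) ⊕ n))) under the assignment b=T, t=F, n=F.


Substitute b=T, t=F, n=F:
¬t = T
t ∨ b = F ∨ T = T
¬t = T
(¬t) ⊕ n = T ⊕ F = T
(t ∨ b) ∧ ((¬t) ⊕ n) = T ∧ T = T
(¬t) ⊕ ((t ∨ b) ∧ ((¬t) ⊕ n)) = T ⊕ T = F
¬((¬t) ⊕ ((t ∨ b) ∧ ((¬t) ⊕ n))) = T

T


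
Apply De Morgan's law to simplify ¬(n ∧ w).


De Morgan: the negation of a conjunction is the disjunction of the negations.
Distribute ¬ across ∧, flipping it to ∨, and negate each literal.

(¬n) ∨ (¬w)


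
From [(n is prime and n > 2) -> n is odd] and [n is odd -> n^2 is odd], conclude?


Hypothetical syllogism: from (P → Q) and (Q → R), infer (P → R).
Chain the two implications through the shared middle term 'n is odd'.

(n is prime and n > 2) -> n^2 is odd


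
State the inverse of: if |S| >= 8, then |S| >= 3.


The inverse of (P → Q) is (¬P → ¬Q). It is equivalent to the converse, not to the original.
Here P = '|S| >= 8' and Q = '|S| >= 3'.

If not (|S| >= 8), then not (|S| >= 3).


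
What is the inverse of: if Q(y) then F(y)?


The inverse of (P → Q) is (¬P → ¬Q). It is equivalent to the converse, not to the original.
Here P = 'Q(y)' and Q = 'F(y)'.

If not (Q(y)), then not (F(y)).


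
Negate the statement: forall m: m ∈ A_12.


¬(forall x: φ) = exists x: ¬φ, and ¬(exists x: φ) = forall x: ¬φ.
Apply to the universal statement.

exists m: ~(m ∈ A_12)


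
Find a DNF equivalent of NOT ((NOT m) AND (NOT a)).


Step 1: Apply De Morgan: ¬((¬m) ∧ (¬a)) = ¬(¬m) ∨ ¬(¬a).
Step 2: Eliminate any double negations (¬¬X = X).

m OR a
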